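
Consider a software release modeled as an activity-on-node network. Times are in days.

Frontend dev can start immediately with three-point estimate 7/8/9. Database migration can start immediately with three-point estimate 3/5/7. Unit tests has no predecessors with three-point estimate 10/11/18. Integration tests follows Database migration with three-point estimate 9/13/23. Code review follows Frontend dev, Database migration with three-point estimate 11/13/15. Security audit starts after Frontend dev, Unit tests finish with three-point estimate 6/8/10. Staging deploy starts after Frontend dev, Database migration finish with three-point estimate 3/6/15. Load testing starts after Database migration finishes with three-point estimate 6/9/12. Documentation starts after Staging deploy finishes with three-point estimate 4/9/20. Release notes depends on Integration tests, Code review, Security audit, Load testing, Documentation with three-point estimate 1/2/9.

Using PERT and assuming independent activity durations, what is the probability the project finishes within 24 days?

0.134

te_Frontend dev = (7 + 4·8 + 9)/6 = 48/6 = 8; σ²_Frontend dev = ((9−7)/6)² = 0.111
te_Database migration = (3 + 4·5 + 7)/6 = 30/6 = 5; σ²_Database migration = ((7−3)/6)² = 0.444
te_Unit tests = (10 + 4·11 + 18)/6 = 72/6 = 12; σ²_Unit tests = ((18−10)/6)² = 1.778
te_Integration tests = (9 + 4·13 + 23)/6 = 84/6 = 14; σ²_Integration tests = ((23−9)/6)² = 5.444
te_Code review = (11 + 4·13 + 15)/6 = 78/6 = 13; σ²_Code review = ((15−11)/6)² = 0.444
te_Security audit = (6 + 4·8 + 10)/6 = 48/6 = 8; σ²_Security audit = ((10−6)/6)² = 0.444
te_Staging deploy = (3 + 4·6 + 15)/6 = 42/6 = 7; σ²_Staging deploy = ((15−3)/6)² = 4.000
te_Load testing = (6 + 4·9 + 12)/6 = 54/6 = 9; σ²_Load testing = ((12−6)/6)² = 1.000
te_Documentation = (4 + 4·9 + 20)/6 = 60/6 = 10; σ²_Documentation = ((20−4)/6)² = 7.111
te_Release notes = (1 + 4·2 + 9)/6 = 18/6 = 3; σ²_Release notes = ((9−1)/6)² = 1.778

Forward pass:
ES_Frontend dev = 0; EF_Frontend dev = 8
ES_Database migration = 0; EF_Database migration = 5
ES_Unit tests = 0; EF_Unit tests = 12
ES_Integration tests = 5; EF_Integration tests = 5+14 = 19
ES_Code review = max(EF_Frontend dev=8, EF_Database migration=5) = 8; EF_Code review = 8+13 = 21
ES_Security audit = max(EF_Frontend dev=8, EF_Unit tests=12) = 12; EF_Security audit = 12+8 = 20
ES_Staging deploy = max(EF_Frontend dev=8, EF_Database migration=5) = 8; EF_Staging deploy = 8+7 = 15
ES_Load testing = 5; EF_Load testing = 5+9 = 14
ES_Documentation = 15; EF_Documentation = 15+10 = 25
ES_Release notes = max(EF_Integration tests=19, EF_Code review=21, EF_Security audit=20, EF_Load testing=14, EF_Documentation=25) = 25; EF_Release notes = 25+3 = 28
Expected project duration μ = 28 days. Critical path: Frontend dev → Staging deploy → Documentation → Release notes.

Variance along critical path = 0.111 + 4.000 + 7.111 + 1.778 = 13.000; σ = √13.000 = 3.606 days.
Z = (24 − 28) / 3.606 = -1.109
P(T ≤ 24) = Φ(-1.109) ≈ 0.134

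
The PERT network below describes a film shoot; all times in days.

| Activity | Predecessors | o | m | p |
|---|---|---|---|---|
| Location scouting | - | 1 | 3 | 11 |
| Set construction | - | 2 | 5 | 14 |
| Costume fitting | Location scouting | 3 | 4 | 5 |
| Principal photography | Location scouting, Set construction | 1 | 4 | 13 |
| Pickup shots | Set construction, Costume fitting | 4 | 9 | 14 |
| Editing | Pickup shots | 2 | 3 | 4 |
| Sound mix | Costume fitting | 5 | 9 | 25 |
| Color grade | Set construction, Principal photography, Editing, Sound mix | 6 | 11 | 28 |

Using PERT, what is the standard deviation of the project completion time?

te_Location scouting = (1 + 4·3 + 11)/6 = 24/6 = 4; σ²_Location scouting = ((11−1)/6)² = 2.778
te_Set construction = (2 + 4·5 + 14)/6 = 36/6 = 6; σ²_Set construction = ((14−2)/6)² = 4.000
te_Costume fitting = (3 + 4·4 + 5)/6 = 24/6 = 4; σ²_Costume fitting = ((5−3)/6)² = 0.111
te_Principal photography = (1 + 4·4 + 13)/6 = 30/6 = 5; σ²_Principal photography = ((13−1)/6)² = 4.000
te_Pickup shots = (4 + 4·9 + 14)/6 = 54/6 = 9; σ²_Pickup shots = ((14−4)/6)² = 2.778
te_Editing = (2 + 4·3 + 4)/6 = 18/6 = 3; σ²_Editing = ((4−2)/6)² = 0.111
te_Sound mix = (5 + 4·9 + 25)/6 = 66/6 = 11; σ²_Sound mix = ((25−5)/6)² = 11.111
te_Color grade = (6 + 4·11 + 28)/6 = 78/6 = 13; σ²_Color grade = ((28−6)/6)² = 13.444

Forward pass:
ES_Location scouting = 0; EF_Location scouting = 4
ES_Set construction = 0; EF_Set construction = 6
ES_Costume fitting = 4; EF_Costume fitting = 4+4 = 8
ES_Principal photography = max(EF_Location scouting=4, EF_Set construction=6) = 6; EF_Principal photography = 6+5 = 11
ES_Pickup shots = max(EF_Set construction=6, EF_Costume fitting=8) = 8; EF_Pickup shots = 8+9 = 17
ES_Editing = 17; EF_Editing = 17+3 = 20
ES_Sound mix = 8; EF_Sound mix = 8+11 = 19
ES_Color grade = max(EF_Set construction=6, EF_Principal photography=11, EF_Editing=20, EF_Sound mix=19) = 20; EF_Color grade = 20+13 = 33
Expected project duration μ = 33 days. Critical path: Location scouting → Costume fitting → Pickup shots → Editing → Color grade.

Variance along critical path = 2.778 + 0.111 + 2.778 + 0.111 + 13.444 = 19.222
σ = √19.222 = 4.384 days

4.38 days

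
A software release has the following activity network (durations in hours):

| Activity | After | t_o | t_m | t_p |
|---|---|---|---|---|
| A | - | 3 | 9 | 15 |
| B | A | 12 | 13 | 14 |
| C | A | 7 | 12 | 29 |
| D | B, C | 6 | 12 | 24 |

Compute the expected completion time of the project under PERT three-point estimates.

36 hours

te_A = (3 + 4·9 + 15)/6 = 54/6 = 9
te_B = (12 + 4·13 + 14)/6 = 78/6 = 13
te_C = (7 + 4·12 + 29)/6 = 84/6 = 14
te_D = (6 + 4·12 + 24)/6 = 78/6 = 13

Forward pass:
ES_A = 0; EF_A = 9
ES_B = 9; EF_B = 9+13 = 22
ES_C = 9; EF_C = 9+14 = 23
ES_D = max(EF_B=22, EF_C=23) = 23; EF_D = 23+13 = 36
Expected project duration μ = 36 hours. Critical path: A → C → D.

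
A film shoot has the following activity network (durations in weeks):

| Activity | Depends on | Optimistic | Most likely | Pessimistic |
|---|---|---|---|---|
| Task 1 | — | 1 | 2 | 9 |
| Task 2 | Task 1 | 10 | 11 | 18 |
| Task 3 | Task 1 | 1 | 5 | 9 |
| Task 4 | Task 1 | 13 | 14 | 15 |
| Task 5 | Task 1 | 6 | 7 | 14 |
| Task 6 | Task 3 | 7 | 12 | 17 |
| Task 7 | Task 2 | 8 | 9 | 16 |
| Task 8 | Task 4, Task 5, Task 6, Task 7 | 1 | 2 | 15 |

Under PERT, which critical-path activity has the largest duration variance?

Task 8

te_Task 1 = (1 + 4·2 + 9)/6 = 18/6 = 3; σ²_Task 1 = ((9−1)/6)² = 1.778
te_Task 2 = (10 + 4·11 + 18)/6 = 72/6 = 12; σ²_Task 2 = ((18−10)/6)² = 1.778
te_Task 3 = (1 + 4·5 + 9)/6 = 30/6 = 5; σ²_Task 3 = ((9−1)/6)² = 1.778
te_Task 4 = (13 + 4·14 + 15)/6 = 84/6 = 14; σ²_Task 4 = ((15−13)/6)² = 0.111
te_Task 5 = (6 + 4·7 + 14)/6 = 48/6 = 8; σ²_Task 5 = ((14−6)/6)² = 1.778
te_Task 6 = (7 + 4·12 + 17)/6 = 72/6 = 12; σ²_Task 6 = ((17−7)/6)² = 2.778
te_Task 7 = (8 + 4·9 + 16)/6 = 60/6 = 10; σ²_Task 7 = ((16−8)/6)² = 1.778
te_Task 8 = (1 + 4·2 + 15)/6 = 24/6 = 4; σ²_Task 8 = ((15−1)/6)² = 5.444

Forward pass:
ES_Task 1 = 0; EF_Task 1 = 3
ES_Task 2 = 3; EF_Task 2 = 3+12 = 15
ES_Task 3 = 3; EF_Task 3 = 3+5 = 8
ES_Task 4 = 3; EF_Task 4 = 3+14 = 17
ES_Task 5 = 3; EF_Task 5 = 3+8 = 11
ES_Task 6 = 8; EF_Task 6 = 8+12 = 20
ES_Task 7 = 15; EF_Task 7 = 15+10 = 25
ES_Task 8 = max(EF_Task 4=17, EF_Task 5=11, EF_Task 6=20, EF_Task 7=25) = 25; EF_Task 8 = 25+4 = 29
Expected project duration μ = 29 weeks. Critical path: Task 1 → Task 2 → Task 7 → Task 8.

Variances on critical path: σ²_Task 1=1.778, σ²_Task 2=1.778, σ²_Task 7=1.778, σ²_Task 8=5.444.
Largest is σ²_Task 8 = 5.444.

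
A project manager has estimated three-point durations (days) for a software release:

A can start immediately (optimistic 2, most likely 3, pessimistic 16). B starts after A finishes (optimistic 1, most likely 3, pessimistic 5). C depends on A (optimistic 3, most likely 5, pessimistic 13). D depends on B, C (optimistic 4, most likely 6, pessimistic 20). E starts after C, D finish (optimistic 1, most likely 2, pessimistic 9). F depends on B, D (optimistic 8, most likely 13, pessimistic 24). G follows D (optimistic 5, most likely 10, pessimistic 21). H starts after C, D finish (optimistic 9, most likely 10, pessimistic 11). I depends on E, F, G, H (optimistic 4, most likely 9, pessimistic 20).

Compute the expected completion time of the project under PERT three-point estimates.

43 days

te_A = (2 + 4·3 + 16)/6 = 30/6 = 5
te_B = (1 + 4·3 + 5)/6 = 18/6 = 3
te_C = (3 + 4·5 + 13)/6 = 36/6 = 6
te_D = (4 + 4·6 + 20)/6 = 48/6 = 8
te_E = (1 + 4·2 + 9)/6 = 18/6 = 3
te_F = (8 + 4·13 + 24)/6 = 84/6 = 14
te_G = (5 + 4·10 + 21)/6 = 66/6 = 11
te_H = (9 + 4·10 + 11)/6 = 60/6 = 10
te_I = (4 + 4·9 + 20)/6 = 60/6 = 10

Forward pass:
ES_A = 0; EF_A = 5
ES_B = 5; EF_B = 5+3 = 8
ES_C = 5; EF_C = 5+6 = 11
ES_D = max(EF_B=8, EF_C=11) = 11; EF_D = 11+8 = 19
ES_E = max(EF_C=11, EF_D=19) = 19; EF_E = 19+3 = 22
ES_F = max(EF_B=8, EF_D=19) = 19; EF_F = 19+14 = 33
ES_G = 19; EF_G = 19+11 = 30
ES_H = max(EF_C=11, EF_D=19) = 19; EF_H = 19+10 = 29
ES_I = max(EF_E=22, EF_F=33, EF_G=30, EF_H=29) = 33; EF_I = 33+10 = 43
Expected project duration μ = 43 days. Critical path: A → C → D → F → I.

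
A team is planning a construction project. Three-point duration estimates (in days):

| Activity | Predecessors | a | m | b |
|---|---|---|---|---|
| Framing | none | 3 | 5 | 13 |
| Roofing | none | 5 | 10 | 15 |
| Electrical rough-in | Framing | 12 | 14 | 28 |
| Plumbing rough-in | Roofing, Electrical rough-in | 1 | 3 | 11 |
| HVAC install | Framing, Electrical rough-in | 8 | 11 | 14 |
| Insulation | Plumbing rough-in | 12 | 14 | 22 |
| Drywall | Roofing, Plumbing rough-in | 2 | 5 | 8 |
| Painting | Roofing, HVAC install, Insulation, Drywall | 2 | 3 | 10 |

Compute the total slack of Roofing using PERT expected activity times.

te_Framing = (3 + 4·5 + 13)/6 = 36/6 = 6
te_Roofing = (5 + 4·10 + 15)/6 = 60/6 = 10
te_Electrical rough-in = (12 + 4·14 + 28)/6 = 96/6 = 16
te_Plumbing rough-in = (1 + 4·3 + 11)/6 = 24/6 = 4
te_HVAC install = (8 + 4·11 + 14)/6 = 66/6 = 11
te_Insulation = (12 + 4·14 + 22)/6 = 90/6 = 15
te_Drywall = (2 + 4·5 + 8)/6 = 30/6 = 5
te_Painting = (2 + 4·3 + 10)/6 = 24/6 = 4

Forward pass:
ES_Framing = 0; EF_Framing = 6
ES_Roofing = 0; EF_Roofing = 10
ES_Electrical rough-in = 6; EF_Electrical rough-in = 6+16 = 22
ES_Plumbing rough-in = max(EF_Roofing=10, EF_Electrical rough-in=22) = 22; EF_Plumbing rough-in = 22+4 = 26
ES_HVAC install = max(EF_Framing=6, EF_Electrical rough-in=22) = 22; EF_HVAC install = 22+11 = 33
ES_Insulation = 26; EF_Insulation = 26+15 = 41
ES_Drywall = max(EF_Roofing=10, EF_Plumbing rough-in=26) = 26; EF_Drywall = 26+5 = 31
ES_Painting = max(EF_Roofing=10, EF_HVAC install=33, EF_Insulation=41, EF_Drywall=31) = 41; EF_Painting = 41+4 = 45
Expected project duration μ = 45 days. Critical path: Framing → Electrical rough-in → Plumbing rough-in → Insulation → Painting.

Backward pass:
LF_Painting = 45; LS_Painting = 45−4 = 41
LF_Drywall = LS_Painting = 41; LS_Drywall = 41−5 = 36
LF_Insulation = LS_Painting = 41; LS_Insulation = 41−15 = 26
LF_HVAC install = LS_Painting = 41; LS_HVAC install = 41−11 = 30
LF_Plumbing rough-in = min(LS_Insulation=26, LS_Drywall=36) = 26; LS_Plumbing rough-in = 26−4 = 22
LF_Electrical rough-in = min(LS_Plumbing rough-in=22, LS_HVAC install=30) = 22; LS_Electrical rough-in = 22−16 = 6
LF_Roofing = min(LS_Plumbing rough-in=22, LS_Drywall=36, LS_Painting=41) = 22; LS_Roofing = 22−10 = 12
LF_Framing = min(LS_Electrical rough-in=6, LS_HVAC install=30) = 6; LS_Framing = 6−6 = 0
Slack_Roofing = LS_Roofing − ES_Roofing = 12 − 0 = 12

12 days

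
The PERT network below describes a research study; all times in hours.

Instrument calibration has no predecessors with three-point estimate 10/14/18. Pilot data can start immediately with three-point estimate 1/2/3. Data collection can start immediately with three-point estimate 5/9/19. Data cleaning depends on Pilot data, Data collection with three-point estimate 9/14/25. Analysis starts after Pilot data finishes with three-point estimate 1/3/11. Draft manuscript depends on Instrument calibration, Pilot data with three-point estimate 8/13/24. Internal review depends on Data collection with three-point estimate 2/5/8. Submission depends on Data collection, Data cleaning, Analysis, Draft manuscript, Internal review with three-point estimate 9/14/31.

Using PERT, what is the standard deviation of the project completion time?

4.73 hours

te_Instrument calibration = (10 + 4·14 + 18)/6 = 84/6 = 14; σ²_Instrument calibration = ((18−10)/6)² = 1.778
te_Pilot data = (1 + 4·2 + 3)/6 = 12/6 = 2; σ²_Pilot data = ((3−1)/6)² = 0.111
te_Data collection = (5 + 4·9 + 19)/6 = 60/6 = 10; σ²_Data collection = ((19−5)/6)² = 5.444
te_Data cleaning = (9 + 4·14 + 25)/6 = 90/6 = 15; σ²_Data cleaning = ((25−9)/6)² = 7.111
te_Analysis = (1 + 4·3 + 11)/6 = 24/6 = 4; σ²_Analysis = ((11−1)/6)² = 2.778
te_Draft manuscript = (8 + 4·13 + 24)/6 = 84/6 = 14; σ²_Draft manuscript = ((24−8)/6)² = 7.111
te_Internal review = (2 + 4·5 + 8)/6 = 30/6 = 5; σ²_Internal review = ((8−2)/6)² = 1.000
te_Submission = (9 + 4·14 + 31)/6 = 96/6 = 16; σ²_Submission = ((31−9)/6)² = 13.444

Forward pass:
ES_Instrument calibration = 0; EF_Instrument calibration = 14
ES_Pilot data = 0; EF_Pilot data = 2
ES_Data collection = 0; EF_Data collection = 10
ES_Data cleaning = max(EF_Pilot data=2, EF_Data collection=10) = 10; EF_Data cleaning = 10+15 = 25
ES_Analysis = 2; EF_Analysis = 2+4 = 6
ES_Draft manuscript = max(EF_Instrument calibration=14, EF_Pilot data=2) = 14; EF_Draft manuscript = 14+14 = 28
ES_Internal review = 10; EF_Internal review = 10+5 = 15
ES_Submission = max(EF_Data collection=10, EF_Data cleaning=25, EF_Analysis=6, EF_Draft manuscript=28, EF_Internal review=15) = 28; EF_Submission = 28+16 = 44
Expected project duration μ = 44 hours. Critical path: Instrument calibration → Draft manuscript → Submission.

Variance along critical path = 1.778 + 7.111 + 13.444 = 22.333
σ = √22.333 = 4.726 hours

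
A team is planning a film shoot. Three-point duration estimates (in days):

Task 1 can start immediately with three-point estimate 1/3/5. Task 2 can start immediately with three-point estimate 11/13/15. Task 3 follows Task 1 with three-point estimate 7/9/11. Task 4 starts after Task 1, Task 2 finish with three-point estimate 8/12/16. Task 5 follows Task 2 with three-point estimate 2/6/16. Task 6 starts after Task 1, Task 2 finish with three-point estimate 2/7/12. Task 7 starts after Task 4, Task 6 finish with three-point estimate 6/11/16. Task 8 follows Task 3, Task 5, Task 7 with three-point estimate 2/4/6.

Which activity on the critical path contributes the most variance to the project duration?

te_Task 1 = (1 + 4·3 + 5)/6 = 18/6 = 3; σ²_Task 1 = ((5−1)/6)² = 0.444
te_Task 2 = (11 + 4·13 + 15)/6 = 78/6 = 13; σ²_Task 2 = ((15−11)/6)² = 0.444
te_Task 3 = (7 + 4·9 + 11)/6 = 54/6 = 9; σ²_Task 3 = ((11−7)/6)² = 0.444
te_Task 4 = (8 + 4·12 + 16)/6 = 72/6 = 12; σ²_Task 4 = ((16−8)/6)² = 1.778
te_Task 5 = (2 + 4·6 + 16)/6 = 42/6 = 7; σ²_Task 5 = ((16−2)/6)² = 5.444
te_Task 6 = (2 + 4·7 + 12)/6 = 42/6 = 7; σ²_Task 6 = ((12−2)/6)² = 2.778
te_Task 7 = (6 + 4·11 + 16)/6 = 66/6 = 11; σ²_Task 7 = ((16−6)/6)² = 2.778
te_Task 8 = (2 + 4·4 + 6)/6 = 24/6 = 4; σ²_Task 8 = ((6−2)/6)² = 0.444

Forward pass:
ES_Task 1 = 0; EF_Task 1 = 3
ES_Task 2 = 0; EF_Task 2 = 13
ES_Task 3 = 3; EF_Task 3 = 3+9 = 12
ES_Task 4 = max(EF_Task 1=3, EF_Task 2=13) = 13; EF_Task 4 = 13+12 = 25
ES_Task 5 = 13; EF_Task 5 = 13+7 = 20
ES_Task 6 = max(EF_Task 1=3, EF_Task 2=13) = 13; EF_Task 6 = 13+7 = 20
ES_Task 7 = max(EF_Task 4=25, EF_Task 6=20) = 25; EF_Task 7 = 25+11 = 36
ES_Task 8 = max(EF_Task 3=12, EF_Task 5=20, EF_Task 7=36) = 36; EF_Task 8 = 36+4 = 40
Expected project duration μ = 40 days. Critical path: Task 2 → Task 4 → Task 7 → Task 8.

Variances on critical path: σ²_Task 2=0.444, σ²_Task 4=1.778, σ²_Task 7=2.778, σ²_Task 8=0.444.
Largest is σ²_Task 7 = 2.778.

Task 7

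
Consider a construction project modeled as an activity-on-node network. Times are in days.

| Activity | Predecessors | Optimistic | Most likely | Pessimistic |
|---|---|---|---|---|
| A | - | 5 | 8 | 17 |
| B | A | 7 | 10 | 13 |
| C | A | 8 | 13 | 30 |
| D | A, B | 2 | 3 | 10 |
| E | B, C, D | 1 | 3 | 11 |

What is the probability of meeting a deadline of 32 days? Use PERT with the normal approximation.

te_A = (5 + 4·8 + 17)/6 = 54/6 = 9; σ²_A = ((17−5)/6)² = 4.000
te_B = (7 + 4·10 + 13)/6 = 60/6 = 10; σ²_B = ((13−7)/6)² = 1.000
te_C = (8 + 4·13 + 30)/6 = 90/6 = 15; σ²_C = ((30−8)/6)² = 13.444
te_D = (2 + 4·3 + 10)/6 = 24/6 = 4; σ²_D = ((10−2)/6)² = 1.778
te_E = (1 + 4·3 + 11)/6 = 24/6 = 4; σ²_E = ((11−1)/6)² = 2.778

Forward pass:
ES_A = 0; EF_A = 9
ES_B = 9; EF_B = 9+10 = 19
ES_C = 9; EF_C = 9+15 = 24
ES_D = max(EF_A=9, EF_B=19) = 19; EF_D = 19+4 = 23
ES_E = max(EF_B=19, EF_C=24, EF_D=23) = 24; EF_E = 24+4 = 28
Expected project duration μ = 28 days. Critical path: A → C → E.

Variance along critical path = 4.000 + 13.444 + 2.778 = 20.222; σ = √20.222 = 4.497 days.
Z = (32 − 28) / 4.497 = 0.889
P(T ≤ 32) = Φ(0.889) ≈ 0.813

0.813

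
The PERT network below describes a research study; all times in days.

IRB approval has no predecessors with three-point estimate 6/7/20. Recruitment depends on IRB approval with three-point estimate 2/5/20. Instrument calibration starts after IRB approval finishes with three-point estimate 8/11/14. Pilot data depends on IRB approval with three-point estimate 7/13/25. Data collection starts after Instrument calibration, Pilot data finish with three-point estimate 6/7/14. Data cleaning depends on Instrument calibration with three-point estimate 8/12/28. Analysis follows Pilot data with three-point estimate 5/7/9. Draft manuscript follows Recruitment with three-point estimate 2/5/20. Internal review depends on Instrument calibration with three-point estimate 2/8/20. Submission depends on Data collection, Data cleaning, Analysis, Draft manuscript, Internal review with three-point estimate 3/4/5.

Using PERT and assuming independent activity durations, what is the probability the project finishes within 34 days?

te_IRB approval = (6 + 4·7 + 20)/6 = 54/6 = 9; σ²_IRB approval = ((20−6)/6)² = 5.444
te_Recruitment = (2 + 4·5 + 20)/6 = 42/6 = 7; σ²_Recruitment = ((20−2)/6)² = 9.000
te_Instrument calibration = (8 + 4·11 + 14)/6 = 66/6 = 11; σ²_Instrument calibration = ((14−8)/6)² = 1.000
te_Pilot data = (7 + 4·13 + 25)/6 = 84/6 = 14; σ²_Pilot data = ((25−7)/6)² = 9.000
te_Data collection = (6 + 4·7 + 14)/6 = 48/6 = 8; σ²_Data collection = ((14−6)/6)² = 1.778
te_Data cleaning = (8 + 4·12 + 28)/6 = 84/6 = 14; σ²_Data cleaning = ((28−8)/6)² = 11.111
te_Analysis = (5 + 4·7 + 9)/6 = 42/6 = 7; σ²_Analysis = ((9−5)/6)² = 0.444
te_Draft manuscript = (2 + 4·5 + 20)/6 = 42/6 = 7; σ²_Draft manuscript = ((20−2)/6)² = 9.000
te_Internal review = (2 + 4·8 + 20)/6 = 54/6 = 9; σ²_Internal review = ((20−2)/6)² = 9.000
te_Submission = (3 + 4·4 + 5)/6 = 24/6 = 4; σ²_Submission = ((5−3)/6)² = 0.111

Forward pass:
ES_IRB approval = 0; EF_IRB approval = 9
ES_Recruitment = 9; EF_Recruitment = 9+7 = 16
ES_Instrument calibration = 9; EF_Instrument calibration = 9+11 = 20
ES_Pilot data = 9; EF_Pilot data = 9+14 = 23
ES_Data collection = max(EF_Instrument calibration=20, EF_Pilot data=23) = 23; EF_Data collection = 23+8 = 31
ES_Data cleaning = 20; EF_Data cleaning = 20+14 = 34
ES_Analysis = 23; EF_Analysis = 23+7 = 30
ES_Draft manuscript = 16; EF_Draft manuscript = 16+7 = 23
ES_Internal review = 20; EF_Internal review = 20+9 = 29
ES_Submission = max(EF_Data collection=31, EF_Data cleaning=34, EF_Analysis=30, EF_Draft manuscript=23, EF_Internal review=29) = 34; EF_Submission = 34+4 = 38
Expected project duration μ = 38 days. Critical path: IRB approval → Instrument calibration → Data cleaning → Submission.

Variance along critical path = 5.444 + 1.000 + 11.111 + 0.111 = 17.667; σ = √17.667 = 4.203 days.
Z = (34 − 38) / 4.203 = -0.952
P(T ≤ 34) = Φ(-0.952) ≈ 0.171

0.171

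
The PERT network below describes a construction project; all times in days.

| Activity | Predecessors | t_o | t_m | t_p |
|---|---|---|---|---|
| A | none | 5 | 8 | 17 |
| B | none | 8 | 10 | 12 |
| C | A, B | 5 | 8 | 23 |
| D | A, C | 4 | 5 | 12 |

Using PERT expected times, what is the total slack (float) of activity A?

1 days

te_A = (5 + 4·8 + 17)/6 = 54/6 = 9
te_B = (8 + 4·10 + 12)/6 = 60/6 = 10
te_C = (5 + 4·8 + 23)/6 = 60/6 = 10
te_D = (4 + 4·5 + 12)/6 = 36/6 = 6

Forward pass:
ES_A = 0; EF_A = 9
ES_B = 0; EF_B = 10
ES_C = max(EF_A=9, EF_B=10) = 10; EF_C = 10+10 = 20
ES_D = max(EF_A=9, EF_C=20) = 20; EF_D = 20+6 = 26
Expected project duration μ = 26 days. Critical path: B → C → D.

Backward pass:
LF_D = 26; LS_D = 26−6 = 20
LF_C = LS_D = 20; LS_C = 20−10 = 10
LF_B = LS_C = 10; LS_B = 10−10 = 0
LF_A = min(LS_C=10, LS_D=20) = 10; LS_A = 10−9 = 1
Slack_A = LS_A − ES_A = 1 − 0 = 1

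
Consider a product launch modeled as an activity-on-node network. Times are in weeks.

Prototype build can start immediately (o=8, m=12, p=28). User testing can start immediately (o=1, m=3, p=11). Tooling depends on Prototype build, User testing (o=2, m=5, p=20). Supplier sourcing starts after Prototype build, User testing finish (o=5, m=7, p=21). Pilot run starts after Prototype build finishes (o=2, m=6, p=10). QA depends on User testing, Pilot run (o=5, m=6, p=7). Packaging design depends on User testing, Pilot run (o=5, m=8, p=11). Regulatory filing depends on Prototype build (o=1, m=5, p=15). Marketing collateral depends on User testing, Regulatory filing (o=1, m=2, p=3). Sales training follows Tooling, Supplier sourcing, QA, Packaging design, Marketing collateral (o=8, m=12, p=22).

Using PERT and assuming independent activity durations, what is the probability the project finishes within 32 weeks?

0.020

te_Prototype build = (8 + 4·12 + 28)/6 = 84/6 = 14; σ²_Prototype build = ((28−8)/6)² = 11.111
te_User testing = (1 + 4·3 + 11)/6 = 24/6 = 4; σ²_User testing = ((11−1)/6)² = 2.778
te_Tooling = (2 + 4·5 + 20)/6 = 42/6 = 7; σ²_Tooling = ((20−2)/6)² = 9.000
te_Supplier sourcing = (5 + 4·7 + 21)/6 = 54/6 = 9; σ²_Supplier sourcing = ((21−5)/6)² = 7.111
te_Pilot run = (2 + 4·6 + 10)/6 = 36/6 = 6; σ²_Pilot run = ((10−2)/6)² = 1.778
te_QA = (5 + 4·6 + 7)/6 = 36/6 = 6; σ²_QA = ((7−5)/6)² = 0.111
te_Packaging design = (5 + 4·8 + 11)/6 = 48/6 = 8; σ²_Packaging design = ((11−5)/6)² = 1.000
te_Regulatory filing = (1 + 4·5 + 15)/6 = 36/6 = 6; σ²_Regulatory filing = ((15−1)/6)² = 5.444
te_Marketing collateral = (1 + 4·2 + 3)/6 = 12/6 = 2; σ²_Marketing collateral = ((3−1)/6)² = 0.111
te_Sales training = (8 + 4·12 + 22)/6 = 78/6 = 13; σ²_Sales training = ((22−8)/6)² = 5.444

Forward pass:
ES_Prototype build = 0; EF_Prototype build = 14
ES_User testing = 0; EF_User testing = 4
ES_Tooling = max(EF_Prototype build=14, EF_User testing=4) = 14; EF_Tooling = 14+7 = 21
ES_Supplier sourcing = max(EF_Prototype build=14, EF_User testing=4) = 14; EF_Supplier sourcing = 14+9 = 23
ES_Pilot run = 14; EF_Pilot run = 14+6 = 20
ES_QA = max(EF_User testing=4, EF_Pilot run=20) = 20; EF_QA = 20+6 = 26
ES_Packaging design = max(EF_User testing=4, EF_Pilot run=20) = 20; EF_Packaging design = 20+8 = 28
ES_Regulatory filing = 14; EF_Regulatory filing = 14+6 = 20
ES_Marketing collateral = max(EF_User testing=4, EF_Regulatory filing=20) = 20; EF_Marketing collateral = 20+2 = 22
ES_Sales training = max(EF_Tooling=21, EF_Supplier sourcing=23, EF_QA=26, EF_Packaging design=28, EF_Marketing collateral=22) = 28; EF_Sales training = 28+13 = 41
Expected project duration μ = 41 weeks. Critical path: Prototype build → Pilot run → Packaging design → Sales training.

Variance along critical path = 11.111 + 1.778 + 1.000 + 5.444 = 19.333; σ = √19.333 = 4.397 weeks.
Z = (32 − 41) / 4.397 = -2.047
P(T ≤ 32) = Φ(-2.047) ≈ 0.020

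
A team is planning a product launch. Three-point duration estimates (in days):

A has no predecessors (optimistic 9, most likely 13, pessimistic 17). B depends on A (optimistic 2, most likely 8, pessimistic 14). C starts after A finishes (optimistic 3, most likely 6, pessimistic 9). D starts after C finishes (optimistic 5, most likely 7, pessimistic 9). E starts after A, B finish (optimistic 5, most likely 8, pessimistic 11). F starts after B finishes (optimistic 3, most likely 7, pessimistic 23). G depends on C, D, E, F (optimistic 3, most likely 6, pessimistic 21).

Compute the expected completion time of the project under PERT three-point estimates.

38 days

te_A = (9 + 4·13 + 17)/6 = 78/6 = 13
te_B = (2 + 4·8 + 14)/6 = 48/6 = 8
te_C = (3 + 4·6 + 9)/6 = 36/6 = 6
te_D = (5 + 4·7 + 9)/6 = 42/6 = 7
te_E = (5 + 4·8 + 11)/6 = 48/6 = 8
te_F = (3 + 4·7 + 23)/6 = 54/6 = 9
te_G = (3 + 4·6 + 21)/6 = 48/6 = 8

Forward pass:
ES_A = 0; EF_A = 13
ES_B = 13; EF_B = 13+8 = 21
ES_C = 13; EF_C = 13+6 = 19
ES_D = 19; EF_D = 19+7 = 26
ES_E = max(EF_A=13, EF_B=21) = 21; EF_E = 21+8 = 29
ES_F = 21; EF_F = 21+9 = 30
ES_G = max(EF_C=19, EF_D=26, EF_E=29, EF_F=30) = 30; EF_G = 30+8 = 38
Expected project duration μ = 38 days. Critical path: A → B → F → G.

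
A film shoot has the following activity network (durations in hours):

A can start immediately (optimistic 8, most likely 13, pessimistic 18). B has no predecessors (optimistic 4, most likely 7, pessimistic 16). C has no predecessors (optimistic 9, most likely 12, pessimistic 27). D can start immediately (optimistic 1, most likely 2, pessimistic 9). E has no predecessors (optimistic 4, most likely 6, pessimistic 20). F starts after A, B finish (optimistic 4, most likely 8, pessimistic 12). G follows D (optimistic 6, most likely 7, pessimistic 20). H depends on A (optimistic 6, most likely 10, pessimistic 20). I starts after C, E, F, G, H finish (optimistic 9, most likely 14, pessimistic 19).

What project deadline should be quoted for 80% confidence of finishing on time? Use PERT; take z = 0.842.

te_A = (8 + 4·13 + 18)/6 = 78/6 = 13; σ²_A = ((18−8)/6)² = 2.778
te_B = (4 + 4·7 + 16)/6 = 48/6 = 8; σ²_B = ((16−4)/6)² = 4.000
te_C = (9 + 4·12 + 27)/6 = 84/6 = 14; σ²_C = ((27−9)/6)² = 9.000
te_D = (1 + 4·2 + 9)/6 = 18/6 = 3; σ²_D = ((9−1)/6)² = 1.778
te_E = (4 + 4·6 + 20)/6 = 48/6 = 8; σ²_E = ((20−4)/6)² = 7.111
te_F = (4 + 4·8 + 12)/6 = 48/6 = 8; σ²_F = ((12−4)/6)² = 1.778
te_G = (6 + 4·7 + 20)/6 = 54/6 = 9; σ²_G = ((20−6)/6)² = 5.444
te_H = (6 + 4·10 + 20)/6 = 66/6 = 11; σ²_H = ((20−6)/6)² = 5.444
te_I = (9 + 4·14 + 19)/6 = 84/6 = 14; σ²_I = ((19−9)/6)² = 2.778

Forward pass:
ES_A = 0; EF_A = 13
ES_B = 0; EF_B = 8
ES_C = 0; EF_C = 14
ES_D = 0; EF_D = 3
ES_E = 0; EF_E = 8
ES_F = max(EF_A=13, EF_B=8) = 13; EF_F = 13+8 = 21
ES_G = 3; EF_G = 3+9 = 12
ES_H = 13; EF_H = 13+11 = 24
ES_I = max(EF_C=14, EF_E=8, EF_F=21, EF_G=12, EF_H=24) = 24; EF_I = 24+14 = 38
Expected project duration μ = 38 hours. Critical path: A → H → I.

Variance along critical path = 2.778 + 5.444 + 2.778 = 11.000; σ = 3.317 hours.
D = μ + z·σ = 38 + 0.842·3.317 = 40.8 hours

40.8 hours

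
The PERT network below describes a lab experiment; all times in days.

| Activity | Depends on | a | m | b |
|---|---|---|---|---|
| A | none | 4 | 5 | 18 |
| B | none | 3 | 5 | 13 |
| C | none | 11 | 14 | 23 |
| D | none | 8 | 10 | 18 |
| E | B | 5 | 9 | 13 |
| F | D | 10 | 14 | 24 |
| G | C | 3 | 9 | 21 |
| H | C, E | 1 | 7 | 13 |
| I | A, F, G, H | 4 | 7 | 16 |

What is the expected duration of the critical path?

34 days

te_A = (4 + 4·5 + 18)/6 = 42/6 = 7
te_B = (3 + 4·5 + 13)/6 = 36/6 = 6
te_C = (11 + 4·14 + 23)/6 = 90/6 = 15
te_D = (8 + 4·10 + 18)/6 = 66/6 = 11
te_E = (5 + 4·9 + 13)/6 = 54/6 = 9
te_F = (10 + 4·14 + 24)/6 = 90/6 = 15
te_G = (3 + 4·9 + 21)/6 = 60/6 = 10
te_H = (1 + 4·7 + 13)/6 = 42/6 = 7
te_I = (4 + 4·7 + 16)/6 = 48/6 = 8

Forward pass:
ES_A = 0; EF_A = 7
ES_B = 0; EF_B = 6
ES_C = 0; EF_C = 15
ES_D = 0; EF_D = 11
ES_E = 6; EF_E = 6+9 = 15
ES_F = 11; EF_F = 11+15 = 26
ES_G = 15; EF_G = 15+10 = 25
ES_H = max(EF_C=15, EF_E=15) = 15; EF_H = 15+7 = 22
ES_I = max(EF_A=7, EF_F=26, EF_G=25, EF_H=22) = 26; EF_I = 26+8 = 34
Expected project duration μ = 34 days. Critical path: D → F → I.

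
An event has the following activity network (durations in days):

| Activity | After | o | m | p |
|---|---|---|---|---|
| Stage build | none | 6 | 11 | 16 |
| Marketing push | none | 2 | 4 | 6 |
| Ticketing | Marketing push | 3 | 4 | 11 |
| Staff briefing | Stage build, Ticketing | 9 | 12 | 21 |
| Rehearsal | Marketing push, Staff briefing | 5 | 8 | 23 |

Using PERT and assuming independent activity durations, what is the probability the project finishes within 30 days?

te_Stage build = (6 + 4·11 + 16)/6 = 66/6 = 11; σ²_Stage build = ((16−6)/6)² = 2.778
te_Marketing push = (2 + 4·4 + 6)/6 = 24/6 = 4; σ²_Marketing push = ((6−2)/6)² = 0.444
te_Ticketing = (3 + 4·4 + 11)/6 = 30/6 = 5; σ²_Ticketing = ((11−3)/6)² = 1.778
te_Staff briefing = (9 + 4·12 + 21)/6 = 78/6 = 13; σ²_Staff briefing = ((21−9)/6)² = 4.000
te_Rehearsal = (5 + 4·8 + 23)/6 = 60/6 = 10; σ²_Rehearsal = ((23−5)/6)² = 9.000

Forward pass:
ES_Stage build = 0; EF_Stage build = 11
ES_Marketing push = 0; EF_Marketing push = 4
ES_Ticketing = 4; EF_Ticketing = 4+5 = 9
ES_Staff briefing = max(EF_Stage build=11, EF_Ticketing=9) = 11; EF_Staff briefing = 11+13 = 24
ES_Rehearsal = max(EF_Marketing push=4, EF_Staff briefing=24) = 24; EF_Rehearsal = 24+10 = 34
Expected project duration μ = 34 days. Critical path: Stage build → Staff briefing → Rehearsal.

Variance along critical path = 2.778 + 4.000 + 9.000 = 15.778; σ = √15.778 = 3.972 days.
Z = (30 − 34) / 3.972 = -1.007
P(T ≤ 30) = Φ(-1.007) ≈ 0.157

0.157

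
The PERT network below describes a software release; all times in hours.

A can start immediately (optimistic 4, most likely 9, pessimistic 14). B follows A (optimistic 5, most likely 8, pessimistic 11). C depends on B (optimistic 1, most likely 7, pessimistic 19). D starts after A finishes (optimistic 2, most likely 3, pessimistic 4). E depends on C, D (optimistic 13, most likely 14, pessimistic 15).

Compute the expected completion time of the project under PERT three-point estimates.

te_A = (4 + 4·9 + 14)/6 = 54/6 = 9
te_B = (5 + 4·8 + 11)/6 = 48/6 = 8
te_C = (1 + 4·7 + 19)/6 = 48/6 = 8
te_D = (2 + 4·3 + 4)/6 = 18/6 = 3
te_E = (13 + 4·14 + 15)/6 = 84/6 = 14

Forward pass:
ES_A = 0; EF_A = 9
ES_B = 9; EF_B = 9+8 = 17
ES_C = 17; EF_C = 17+8 = 25
ES_D = 9; EF_D = 9+3 = 12
ES_E = max(EF_C=25, EF_D=12) = 25; EF_E = 25+14 = 39
Expected project duration μ = 39 hours. Critical path: A → B → C → E.

39 hours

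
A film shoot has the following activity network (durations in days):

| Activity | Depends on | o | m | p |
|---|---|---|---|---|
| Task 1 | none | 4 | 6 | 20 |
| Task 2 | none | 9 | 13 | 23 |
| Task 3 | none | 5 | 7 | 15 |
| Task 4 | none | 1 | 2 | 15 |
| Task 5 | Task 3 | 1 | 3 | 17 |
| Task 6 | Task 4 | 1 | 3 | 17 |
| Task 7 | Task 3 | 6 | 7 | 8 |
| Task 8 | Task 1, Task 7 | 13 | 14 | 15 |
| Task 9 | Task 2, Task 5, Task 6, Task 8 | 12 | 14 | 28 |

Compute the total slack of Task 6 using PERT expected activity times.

20 days

te_Task 1 = (4 + 4·6 + 20)/6 = 48/6 = 8
te_Task 2 = (9 + 4·13 + 23)/6 = 84/6 = 14
te_Task 3 = (5 + 4·7 + 15)/6 = 48/6 = 8
te_Task 4 = (1 + 4·2 + 15)/6 = 24/6 = 4
te_Task 5 = (1 + 4·3 + 17)/6 = 30/6 = 5
te_Task 6 = (1 + 4·3 + 17)/6 = 30/6 = 5
te_Task 7 = (6 + 4·7 + 8)/6 = 42/6 = 7
te_Task 8 = (13 + 4·14 + 15)/6 = 84/6 = 14
te_Task 9 = (12 + 4·14 + 28)/6 = 96/6 = 16

Forward pass:
ES_Task 1 = 0; EF_Task 1 = 8
ES_Task 2 = 0; EF_Task 2 = 14
ES_Task 3 = 0; EF_Task 3 = 8
ES_Task 4 = 0; EF_Task 4 = 4
ES_Task 5 = 8; EF_Task 5 = 8+5 = 13
ES_Task 6 = 4; EF_Task 6 = 4+5 = 9
ES_Task 7 = 8; EF_Task 7 = 8+7 = 15
ES_Task 8 = max(EF_Task 1=8, EF_Task 7=15) = 15; EF_Task 8 = 15+14 = 29
ES_Task 9 = max(EF_Task 2=14, EF_Task 5=13, EF_Task 6=9, EF_Task 8=29) = 29; EF_Task 9 = 29+16 = 45
Expected project duration μ = 45 days. Critical path: Task 3 → Task 7 → Task 8 → Task 9.

Backward pass:
LF_Task 9 = 45; LS_Task 9 = 45−16 = 29
LF_Task 8 = LS_Task 9 = 29; LS_Task 8 = 29−14 = 15
LF_Task 7 = LS_Task 8 = 15; LS_Task 7 = 15−7 = 8
LF_Task 6 = LS_Task 9 = 29; LS_Task 6 = 29−5 = 24
LF_Task 5 = LS_Task 9 = 29; LS_Task 5 = 29−5 = 24
LF_Task 4 = LS_Task 6 = 24; LS_Task 4 = 24−4 = 20
LF_Task 3 = min(LS_Task 5=24, LS_Task 7=8) = 8; LS_Task 3 = 8−8 = 0
LF_Task 2 = LS_Task 9 = 29; LS_Task 2 = 29−14 = 15
LF_Task 1 = LS_Task 8 = 15; LS_Task 1 = 15−8 = 7
Slack_Task 6 = LS_Task 6 − ES_Task 6 = 24 − 4 = 20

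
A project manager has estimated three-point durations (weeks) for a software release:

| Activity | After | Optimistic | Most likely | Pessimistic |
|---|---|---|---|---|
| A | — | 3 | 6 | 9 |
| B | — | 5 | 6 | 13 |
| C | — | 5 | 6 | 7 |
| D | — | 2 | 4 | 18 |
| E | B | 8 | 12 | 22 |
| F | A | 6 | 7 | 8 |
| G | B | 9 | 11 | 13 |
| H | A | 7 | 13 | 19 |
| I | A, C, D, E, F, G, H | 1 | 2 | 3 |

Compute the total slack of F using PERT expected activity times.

7 weeks

te_A = (3 + 4·6 + 9)/6 = 36/6 = 6
te_B = (5 + 4·6 + 13)/6 = 42/6 = 7
te_C = (5 + 4·6 + 7)/6 = 36/6 = 6
te_D = (2 + 4·4 + 18)/6 = 36/6 = 6
te_E = (8 + 4·12 + 22)/6 = 78/6 = 13
te_F = (6 + 4·7 + 8)/6 = 42/6 = 7
te_G = (9 + 4·11 + 13)/6 = 66/6 = 11
te_H = (7 + 4·13 + 19)/6 = 78/6 = 13
te_I = (1 + 4·2 + 3)/6 = 12/6 = 2

Forward pass:
ES_A = 0; EF_A = 6
ES_B = 0; EF_B = 7
ES_C = 0; EF_C = 6
ES_D = 0; EF_D = 6
ES_E = 7; EF_E = 7+13 = 20
ES_F = 6; EF_F = 6+7 = 13
ES_G = 7; EF_G = 7+11 = 18
ES_H = 6; EF_H = 6+13 = 19
ES_I = max(EF_A=6, EF_C=6, EF_D=6, EF_E=20, EF_F=13, EF_G=18, EF_H=19) = 20; EF_I = 20+2 = 22
Expected project duration μ = 22 weeks. Critical path: B → E → I.

Backward pass:
LF_I = 22; LS_I = 22−2 = 20
LF_H = LS_I = 20; LS_H = 20−13 = 7
LF_G = LS_I = 20; LS_G = 20−11 = 9
LF_F = LS_I = 20; LS_F = 20−7 = 13
LF_E = LS_I = 20; LS_E = 20−13 = 7
LF_D = LS_I = 20; LS_D = 20−6 = 14
LF_C = LS_I = 20; LS_C = 20−6 = 14
LF_B = min(LS_E=7, LS_G=9) = 7; LS_B = 7−7 = 0
LF_A = min(LS_F=13, LS_H=7, LS_I=20) = 7; LS_A = 7−6 = 1
Slack_F = LS_F − ES_F = 13 − 6 = 7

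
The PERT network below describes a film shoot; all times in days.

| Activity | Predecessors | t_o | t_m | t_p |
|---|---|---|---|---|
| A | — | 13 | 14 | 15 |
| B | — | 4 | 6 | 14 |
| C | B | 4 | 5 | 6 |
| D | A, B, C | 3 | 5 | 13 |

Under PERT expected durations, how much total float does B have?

2 days

te_A = (13 + 4·14 + 15)/6 = 84/6 = 14
te_B = (4 + 4·6 + 14)/6 = 42/6 = 7
te_C = (4 + 4·5 + 6)/6 = 30/6 = 5
te_D = (3 + 4·5 + 13)/6 = 36/6 = 6

Forward pass:
ES_A = 0; EF_A = 14
ES_B = 0; EF_B = 7
ES_C = 7; EF_C = 7+5 = 12
ES_D = max(EF_A=14, EF_B=7, EF_C=12) = 14; EF_D = 14+6 = 20
Expected project duration μ = 20 days. Critical path: A → D.

Backward pass:
LF_D = 20; LS_D = 20−6 = 14
LF_C = LS_D = 14; LS_C = 14−5 = 9
LF_B = min(LS_C=9, LS_D=14) = 9; LS_B = 9−7 = 2
LF_A = LS_D = 14; LS_A = 14−14 = 0
Slack_B = LS_B − ES_B = 2 − 0 = 2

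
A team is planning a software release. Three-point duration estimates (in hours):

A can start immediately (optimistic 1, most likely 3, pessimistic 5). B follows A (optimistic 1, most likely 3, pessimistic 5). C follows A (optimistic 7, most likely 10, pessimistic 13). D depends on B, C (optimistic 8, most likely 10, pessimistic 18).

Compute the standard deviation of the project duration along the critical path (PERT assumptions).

te_A = (1 + 4·3 + 5)/6 = 18/6 = 3; σ²_A = ((5−1)/6)² = 0.444
te_B = (1 + 4·3 + 5)/6 = 18/6 = 3; σ²_B = ((5−1)/6)² = 0.444
te_C = (7 + 4·10 + 13)/6 = 60/6 = 10; σ²_C = ((13−7)/6)² = 1.000
te_D = (8 + 4·10 + 18)/6 = 66/6 = 11; σ²_D = ((18−8)/6)² = 2.778

Forward pass:
ES_A = 0; EF_A = 3
ES_B = 3; EF_B = 3+3 = 6
ES_C = 3; EF_C = 3+10 = 13
ES_D = max(EF_B=6, EF_C=13) = 13; EF_D = 13+11 = 24
Expected project duration μ = 24 hours. Critical path: A → C → D.

Variance along critical path = 0.444 + 1.000 + 2.778 = 4.222
σ = √4.222 = 2.055 hours

2.05 hours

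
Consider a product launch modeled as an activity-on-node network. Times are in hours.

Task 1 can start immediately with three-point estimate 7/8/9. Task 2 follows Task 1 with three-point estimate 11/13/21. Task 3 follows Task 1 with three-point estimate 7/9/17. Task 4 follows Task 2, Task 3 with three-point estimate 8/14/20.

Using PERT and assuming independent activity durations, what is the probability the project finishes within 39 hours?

0.873

te_Task 1 = (7 + 4·8 + 9)/6 = 48/6 = 8; σ²_Task 1 = ((9−7)/6)² = 0.111
te_Task 2 = (11 + 4·13 + 21)/6 = 84/6 = 14; σ²_Task 2 = ((21−11)/6)² = 2.778
te_Task 3 = (7 + 4·9 + 17)/6 = 60/6 = 10; σ²_Task 3 = ((17−7)/6)² = 2.778
te_Task 4 = (8 + 4·14 + 20)/6 = 84/6 = 14; σ²_Task 4 = ((20−8)/6)² = 4.000

Forward pass:
ES_Task 1 = 0; EF_Task 1 = 8
ES_Task 2 = 8; EF_Task 2 = 8+14 = 22
ES_Task 3 = 8; EF_Task 3 = 8+10 = 18
ES_Task 4 = max(EF_Task 2=22, EF_Task 3=18) = 22; EF_Task 4 = 22+14 = 36
Expected project duration μ = 36 hours. Critical path: Task 1 → Task 2 → Task 4.

Variance along critical path = 0.111 + 2.778 + 4.000 = 6.889; σ = √6.889 = 2.625 hours.
Z = (39 − 36) / 2.625 = 1.143
P(T ≤ 39) = Φ(1.143) ≈ 0.873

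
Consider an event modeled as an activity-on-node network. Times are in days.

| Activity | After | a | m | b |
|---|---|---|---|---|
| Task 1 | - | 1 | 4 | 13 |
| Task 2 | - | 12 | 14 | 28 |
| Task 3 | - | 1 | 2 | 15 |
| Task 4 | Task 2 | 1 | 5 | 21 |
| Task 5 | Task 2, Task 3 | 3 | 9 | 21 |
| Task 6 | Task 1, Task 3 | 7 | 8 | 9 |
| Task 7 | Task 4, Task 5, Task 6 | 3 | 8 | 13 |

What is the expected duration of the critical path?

34 days

te_Task 1 = (1 + 4·4 + 13)/6 = 30/6 = 5
te_Task 2 = (12 + 4·14 + 28)/6 = 96/6 = 16
te_Task 3 = (1 + 4·2 + 15)/6 = 24/6 = 4
te_Task 4 = (1 + 4·5 + 21)/6 = 42/6 = 7
te_Task 5 = (3 + 4·9 + 21)/6 = 60/6 = 10
te_Task 6 = (7 + 4·8 + 9)/6 = 48/6 = 8
te_Task 7 = (3 + 4·8 + 13)/6 = 48/6 = 8

Forward pass:
ES_Task 1 = 0; EF_Task 1 = 5
ES_Task 2 = 0; EF_Task 2 = 16
ES_Task 3 = 0; EF_Task 3 = 4
ES_Task 4 = 16; EF_Task 4 = 16+7 = 23
ES_Task 5 = max(EF_Task 2=16, EF_Task 3=4) = 16; EF_Task 5 = 16+10 = 26
ES_Task 6 = max(EF_Task 1=5, EF_Task 3=4) = 5; EF_Task 6 = 5+8 = 13
ES_Task 7 = max(EF_Task 4=23, EF_Task 5=26, EF_Task 6=13) = 26; EF_Task 7 = 26+8 = 34
Expected project duration μ = 34 days. Critical path: Task 2 → Task 5 → Task 7.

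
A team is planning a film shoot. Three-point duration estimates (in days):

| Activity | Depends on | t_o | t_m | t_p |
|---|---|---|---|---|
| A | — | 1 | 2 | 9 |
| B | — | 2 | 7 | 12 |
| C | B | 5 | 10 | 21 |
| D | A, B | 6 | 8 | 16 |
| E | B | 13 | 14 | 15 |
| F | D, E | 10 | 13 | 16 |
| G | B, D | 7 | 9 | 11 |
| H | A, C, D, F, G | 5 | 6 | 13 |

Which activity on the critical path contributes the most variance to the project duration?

B

te_A = (1 + 4·2 + 9)/6 = 18/6 = 3; σ²_A = ((9−1)/6)² = 1.778
te_B = (2 + 4·7 + 12)/6 = 42/6 = 7; σ²_B = ((12−2)/6)² = 2.778
te_C = (5 + 4·10 + 21)/6 = 66/6 = 11; σ²_C = ((21−5)/6)² = 7.111
te_D = (6 + 4·8 + 16)/6 = 54/6 = 9; σ²_D = ((16−6)/6)² = 2.778
te_E = (13 + 4·14 + 15)/6 = 84/6 = 14; σ²_E = ((15−13)/6)² = 0.111
te_F = (10 + 4·13 + 16)/6 = 78/6 = 13; σ²_F = ((16−10)/6)² = 1.000
te_G = (7 + 4·9 + 11)/6 = 54/6 = 9; σ²_G = ((11−7)/6)² = 0.444
te_H = (5 + 4·6 + 13)/6 = 42/6 = 7; σ²_H = ((13−5)/6)² = 1.778

Forward pass:
ES_A = 0; EF_A = 3
ES_B = 0; EF_B = 7
ES_C = 7; EF_C = 7+11 = 18
ES_D = max(EF_A=3, EF_B=7) = 7; EF_D = 7+9 = 16
ES_E = 7; EF_E = 7+14 = 21
ES_F = max(EF_D=16, EF_E=21) = 21; EF_F = 21+13 = 34
ES_G = max(EF_B=7, EF_D=16) = 16; EF_G = 16+9 = 25
ES_H = max(EF_A=3, EF_C=18, EF_D=16, EF_F=34, EF_G=25) = 34; EF_H = 34+7 = 41
Expected project duration μ = 41 days. Critical path: B → E → F → H.

Variances on critical path: σ²_B=2.778, σ²_E=0.111, σ²_F=1.000, σ²_H=1.778.
Largest is σ²_B = 2.778.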